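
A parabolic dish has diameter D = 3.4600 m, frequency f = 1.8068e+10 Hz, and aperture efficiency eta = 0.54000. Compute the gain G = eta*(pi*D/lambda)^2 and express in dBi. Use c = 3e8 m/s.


lambda = c / f = 3.0000e+08 / 1.8068e+10 = 0.01660394 m
G_linear = 0.54000 * (pi * 3.4600 / 0.01660394)^2 = 231432.0
G_dBi = 10 * log10(231432.0) = 53.64 dBi

53.64 dBi


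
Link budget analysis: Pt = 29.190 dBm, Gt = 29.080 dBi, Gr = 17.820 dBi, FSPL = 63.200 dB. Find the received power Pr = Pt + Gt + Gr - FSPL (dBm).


Pr = 29.190 + 29.080 + 17.820 - 63.200 = 12.89 dBm

12.89 dBm


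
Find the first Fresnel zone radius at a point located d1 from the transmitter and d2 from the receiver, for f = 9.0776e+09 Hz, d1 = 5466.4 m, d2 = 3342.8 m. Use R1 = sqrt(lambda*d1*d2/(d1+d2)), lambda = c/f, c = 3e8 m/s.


lambda = c / f = 3.0000e+08 / 9.0776e+09 = 0.03304838 m
R1 = sqrt(0.03304838 * 5466.4 * 3342.8 / (5466.4 + 3342.8)) = 8.280 m

8.280 m


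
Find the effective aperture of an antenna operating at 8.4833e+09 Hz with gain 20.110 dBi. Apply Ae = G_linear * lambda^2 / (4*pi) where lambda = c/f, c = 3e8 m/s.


lambda = c / f = 3.0000e+08 / 8.4833e+09 = 0.03536360 m
G_linear = 10^(20.110/10) = 102.5652
Ae = G_linear * lambda^2 / (4*pi) = 102.5652 * 0.03536360^2 / (4*pi) = 0.01021 m^2

0.01021 m^2


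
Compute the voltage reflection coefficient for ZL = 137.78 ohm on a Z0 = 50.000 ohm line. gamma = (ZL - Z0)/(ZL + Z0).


gamma = (137.78 - 50.000) / (137.78 + 50.000) = 0.4675

0.4675


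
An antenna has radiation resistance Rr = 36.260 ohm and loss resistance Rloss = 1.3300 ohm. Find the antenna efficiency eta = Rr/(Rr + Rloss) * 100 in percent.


eta = 36.260 / (36.260 + 1.3300) * 100 = 96.46%

96.46%


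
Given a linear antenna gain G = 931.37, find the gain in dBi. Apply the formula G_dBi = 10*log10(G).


G_dBi = 10 * log10(931.37) = 29.69 dBi

29.69 dBi


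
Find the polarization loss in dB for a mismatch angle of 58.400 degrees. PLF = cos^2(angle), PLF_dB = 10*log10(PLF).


PLF_linear = cos^2(58.400 deg) = 0.2745612
PLF_dB = 10 * log10(0.2745612) = -5.614 dB

-5.614 dB


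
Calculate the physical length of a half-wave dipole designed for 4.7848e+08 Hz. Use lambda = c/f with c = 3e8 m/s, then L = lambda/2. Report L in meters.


lambda = c / f = 3.0000e+08 / 4.7848e+08 = 0.6269855 m
L = lambda / 2 = 0.6269855 / 2 = 0.3135 m

0.3135 m


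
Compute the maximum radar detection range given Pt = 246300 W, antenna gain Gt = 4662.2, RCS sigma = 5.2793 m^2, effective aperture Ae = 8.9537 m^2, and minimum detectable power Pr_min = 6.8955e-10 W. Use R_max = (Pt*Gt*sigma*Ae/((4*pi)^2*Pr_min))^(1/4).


R^4 = 246300*4662.2*5.2793*8.9537 / ((4*pi)^2 * 6.8955e-10) = 4.984811e+17
R_max = 4.984811e+17^0.25 = 26571 m

26571 m


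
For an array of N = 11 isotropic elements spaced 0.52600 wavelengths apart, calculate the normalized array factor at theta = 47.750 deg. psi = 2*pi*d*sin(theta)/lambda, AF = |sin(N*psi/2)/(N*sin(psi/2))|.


psi = 2*pi*0.52600*sin(47.750 deg) = 2.446388 rad
AF = |sin(11*2.446388/2) / (11*sin(2.446388/2))| = 0.07506

0.07506


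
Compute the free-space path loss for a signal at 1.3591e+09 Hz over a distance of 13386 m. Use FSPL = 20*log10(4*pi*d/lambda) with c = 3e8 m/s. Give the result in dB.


lambda = c / f = 3.0000e+08 / 1.3591e+09 = 0.2207343 m
FSPL = 20 * log10(4*pi*13386/0.2207343) = 117.6 dB

117.6 dB


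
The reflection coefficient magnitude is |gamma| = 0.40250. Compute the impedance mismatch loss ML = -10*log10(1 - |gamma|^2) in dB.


ML = -10 * log10(1 - 0.40250^2) = -10 * log10(0.83799375) = 0.7676 dB

0.7676 dB


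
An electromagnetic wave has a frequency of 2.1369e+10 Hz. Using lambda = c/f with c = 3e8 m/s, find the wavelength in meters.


lambda = c / f = 3.0000e+08 / 2.1369e+10 = 0.01404 m

0.01404 m


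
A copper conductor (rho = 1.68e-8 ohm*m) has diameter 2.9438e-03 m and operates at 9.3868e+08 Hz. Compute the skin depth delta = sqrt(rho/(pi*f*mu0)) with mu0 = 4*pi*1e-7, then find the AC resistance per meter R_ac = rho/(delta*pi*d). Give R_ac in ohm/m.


delta = sqrt(1.68e-8 / (pi * 9.3868e+08 * 4*pi*1e-7)) = 2.129198e-06 m
R_ac = 1.68e-8 / (2.129198e-06 * pi * 2.9438e-03) = 0.8532 ohm/m

0.8532 ohm/m


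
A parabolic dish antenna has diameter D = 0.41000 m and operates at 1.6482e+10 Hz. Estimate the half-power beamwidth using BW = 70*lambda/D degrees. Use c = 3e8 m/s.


lambda = c / f = 3.0000e+08 / 1.6482e+10 = 0.01820167 m
BW = 70 * 0.01820167 / 0.41000 = 3.108 deg

3.108 deg


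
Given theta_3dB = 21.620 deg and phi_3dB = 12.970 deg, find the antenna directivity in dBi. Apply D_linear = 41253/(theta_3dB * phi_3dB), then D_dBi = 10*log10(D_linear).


D_linear = 41253 / (21.620 * 12.970) = 147.1160
D_dBi = 10 * log10(147.1160) = 21.68 dBi

21.68 dBi


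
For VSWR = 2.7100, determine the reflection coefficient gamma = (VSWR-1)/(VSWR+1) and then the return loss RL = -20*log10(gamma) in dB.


gamma = (2.7100 - 1) / (2.7100 + 1) = 0.4609164
RL = -20 * log10(0.4609164) = 6.728 dB

6.728 dB


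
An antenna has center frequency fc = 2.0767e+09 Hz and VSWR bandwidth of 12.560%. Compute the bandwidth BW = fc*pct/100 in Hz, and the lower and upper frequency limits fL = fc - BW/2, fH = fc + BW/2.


BW = 2.0767e+09 * 12.560/100 = 2.608335e+08 Hz
fL = 2.0767e+09 - 2.608335e+08/2 = 1.946e+09 Hz
fH = 2.0767e+09 + 2.608335e+08/2 = 2.207e+09 Hz

BW=2.608e+08 Hz, fL=1.946e+09 Hz, fH=2.207e+09 Hz


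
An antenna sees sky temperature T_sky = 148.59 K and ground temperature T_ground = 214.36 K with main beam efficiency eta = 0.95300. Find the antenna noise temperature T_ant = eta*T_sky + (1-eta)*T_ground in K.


T_ant = 0.95300 * 148.59 + (1 - 0.95300) * 214.36 = 151.7 K

151.7 K


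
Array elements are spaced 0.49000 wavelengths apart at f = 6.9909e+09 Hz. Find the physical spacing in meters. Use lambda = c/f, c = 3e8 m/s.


lambda = c / f = 3.0000e+08 / 6.9909e+09 = 0.04291293 m
d = 0.49000 * 0.04291293 = 0.02103 m

0.02103 m


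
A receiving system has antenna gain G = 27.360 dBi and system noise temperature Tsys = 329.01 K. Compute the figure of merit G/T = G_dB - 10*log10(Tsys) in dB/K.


G/T = 27.360 - 10*log10(329.01) = 27.360 - 25.17209 = 2.188 dB/K

2.188 dB/K


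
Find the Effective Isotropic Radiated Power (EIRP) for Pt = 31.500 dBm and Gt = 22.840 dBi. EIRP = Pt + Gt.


EIRP = Pt + Gt = 31.500 + 22.840 = 54.34 dBm

54.34 dBm


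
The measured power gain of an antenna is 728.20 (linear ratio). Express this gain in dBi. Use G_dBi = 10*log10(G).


G_dBi = 10 * log10(728.20) = 28.62 dBi

28.62 dBi


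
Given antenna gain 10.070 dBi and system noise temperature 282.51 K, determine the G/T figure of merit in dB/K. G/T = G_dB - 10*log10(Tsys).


G/T = 10.070 - 10*log10(282.51) = 10.070 - 24.51034 = -14.44 dB/K

-14.44 dB/K


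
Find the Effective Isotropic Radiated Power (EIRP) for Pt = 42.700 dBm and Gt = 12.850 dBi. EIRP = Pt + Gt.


EIRP = Pt + Gt = 42.700 + 12.850 = 55.55 dBm

55.55 dBm


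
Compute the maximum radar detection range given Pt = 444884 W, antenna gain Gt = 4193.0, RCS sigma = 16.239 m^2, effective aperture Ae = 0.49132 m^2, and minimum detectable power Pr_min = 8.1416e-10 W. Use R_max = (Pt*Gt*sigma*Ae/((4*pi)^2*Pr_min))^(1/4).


R^4 = 444884*4193.0*16.239*0.49132 / ((4*pi)^2 * 8.1416e-10) = 1.157620e+17
R_max = 1.157620e+17^0.25 = 18446 m

18446 m


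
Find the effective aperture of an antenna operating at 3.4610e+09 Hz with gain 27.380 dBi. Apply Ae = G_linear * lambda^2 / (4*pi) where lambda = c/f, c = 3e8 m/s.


lambda = c / f = 3.0000e+08 / 3.4610e+09 = 0.08668015 m
G_linear = 10^(27.380/10) = 547.0160
Ae = G_linear * lambda^2 / (4*pi) = 547.0160 * 0.08668015^2 / (4*pi) = 0.3271 m^2

0.3271 m^2


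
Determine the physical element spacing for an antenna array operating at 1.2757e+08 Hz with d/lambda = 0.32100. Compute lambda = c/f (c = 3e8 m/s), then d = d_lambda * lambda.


lambda = c / f = 3.0000e+08 / 1.2757e+08 = 2.351650 m
d = 0.32100 * 2.351650 = 0.7549 m

0.7549 m


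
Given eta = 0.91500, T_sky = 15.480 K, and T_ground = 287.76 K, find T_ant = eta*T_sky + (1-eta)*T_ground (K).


T_ant = 0.91500 * 15.480 + (1 - 0.91500) * 287.76 = 38.62 K

38.62 K


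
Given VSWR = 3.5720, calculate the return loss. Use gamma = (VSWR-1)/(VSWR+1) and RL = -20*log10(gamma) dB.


gamma = (3.5720 - 1) / (3.5720 + 1) = 0.5625547
RL = -20 * log10(0.5625547) = 4.997 dB

4.997 dB


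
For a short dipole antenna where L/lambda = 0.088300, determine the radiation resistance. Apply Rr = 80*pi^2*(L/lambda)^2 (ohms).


Rr = 80 * pi^2 * (0.088300)^2 = 80 * 9.869604 * 7.796890e-03 = 6.156 ohm

6.156 ohm


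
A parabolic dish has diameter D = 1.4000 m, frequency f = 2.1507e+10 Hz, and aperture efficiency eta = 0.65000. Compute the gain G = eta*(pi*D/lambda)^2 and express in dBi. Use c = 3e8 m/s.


lambda = c / f = 3.0000e+08 / 2.1507e+10 = 0.01394895 m
G_linear = 0.65000 * (pi * 1.4000 / 0.01394895)^2 = 64622.85
G_dBi = 10 * log10(64622.85) = 48.10 dBi

48.10 dBi


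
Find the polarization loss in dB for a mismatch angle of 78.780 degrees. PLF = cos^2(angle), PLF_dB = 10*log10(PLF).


PLF_linear = cos^2(78.780 deg) = 0.03786011
PLF_dB = 10 * log10(0.03786011) = -14.22 dB

-14.22 dB


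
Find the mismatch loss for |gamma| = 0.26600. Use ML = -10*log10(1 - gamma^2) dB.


ML = -10 * log10(1 - 0.26600^2) = -10 * log10(0.929244) = 0.3187 dB

0.3187 dB


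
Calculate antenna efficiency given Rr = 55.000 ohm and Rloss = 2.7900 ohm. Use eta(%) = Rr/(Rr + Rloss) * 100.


eta = 55.000 / (55.000 + 2.7900) * 100 = 95.17%

95.17%


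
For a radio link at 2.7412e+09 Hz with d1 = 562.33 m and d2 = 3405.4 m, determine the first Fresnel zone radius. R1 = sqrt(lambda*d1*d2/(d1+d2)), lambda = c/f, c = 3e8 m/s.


lambda = c / f = 3.0000e+08 / 2.7412e+09 = 0.1094411 m
R1 = sqrt(0.1094411 * 562.33 * 3405.4 / (562.33 + 3405.4)) = 7.268 m

7.268 m


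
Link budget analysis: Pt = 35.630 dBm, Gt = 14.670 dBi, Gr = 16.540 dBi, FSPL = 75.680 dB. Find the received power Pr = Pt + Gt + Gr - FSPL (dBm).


Pr = 35.630 + 14.670 + 16.540 - 75.680 = -8.84 dBm

-8.84 dBm


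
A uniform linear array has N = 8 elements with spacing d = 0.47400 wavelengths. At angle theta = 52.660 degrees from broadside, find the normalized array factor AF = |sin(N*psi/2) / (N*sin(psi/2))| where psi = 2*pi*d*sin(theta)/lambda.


psi = 2*pi*0.47400*sin(52.660 deg) = 2.367842 rad
AF = |sin(8*2.367842/2) / (8*sin(2.367842/2))| = 6.286e-03

6.286e-03


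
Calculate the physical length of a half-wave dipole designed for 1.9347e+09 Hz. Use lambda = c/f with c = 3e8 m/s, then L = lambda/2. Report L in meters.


lambda = c / f = 3.0000e+08 / 1.9347e+09 = 0.1550628 m
L = lambda / 2 = 0.1550628 / 2 = 0.07753 m

0.07753 m


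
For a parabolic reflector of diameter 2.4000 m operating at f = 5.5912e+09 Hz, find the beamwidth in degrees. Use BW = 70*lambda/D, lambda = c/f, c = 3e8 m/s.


lambda = c / f = 3.0000e+08 / 5.5912e+09 = 0.05365574 m
BW = 70 * 0.05365574 / 2.4000 = 1.565 deg

1.565 deg


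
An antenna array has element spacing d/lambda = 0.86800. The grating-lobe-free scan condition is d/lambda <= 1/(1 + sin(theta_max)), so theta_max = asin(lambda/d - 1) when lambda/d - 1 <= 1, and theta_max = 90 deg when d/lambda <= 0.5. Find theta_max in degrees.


lambda/d - 1 = 1/0.86800 - 1 = 0.1520737
theta_max = asin(0.1520737) = 8.747 deg

8.747 deg


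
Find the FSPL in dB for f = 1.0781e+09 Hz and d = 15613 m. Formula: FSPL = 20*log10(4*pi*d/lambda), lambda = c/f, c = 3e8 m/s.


lambda = c / f = 3.0000e+08 / 1.0781e+09 = 0.2782673 m
FSPL = 20 * log10(4*pi*15613/0.2782673) = 117.0 dB

117.0 dB


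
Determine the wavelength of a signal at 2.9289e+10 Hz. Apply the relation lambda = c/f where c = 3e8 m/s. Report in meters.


lambda = c / f = 3.0000e+08 / 2.9289e+10 = 0.01024 m

0.01024 m


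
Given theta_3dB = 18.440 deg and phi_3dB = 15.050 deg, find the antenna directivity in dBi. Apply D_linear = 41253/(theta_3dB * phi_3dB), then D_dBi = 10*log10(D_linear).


D_linear = 41253 / (18.440 * 15.050) = 148.6477
D_dBi = 10 * log10(148.6477) = 21.72 dBi

21.72 dBi


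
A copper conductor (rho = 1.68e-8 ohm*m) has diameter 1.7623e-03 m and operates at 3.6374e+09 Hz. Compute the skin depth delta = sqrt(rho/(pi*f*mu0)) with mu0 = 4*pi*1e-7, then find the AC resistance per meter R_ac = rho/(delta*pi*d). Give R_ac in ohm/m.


delta = sqrt(1.68e-8 / (pi * 3.6374e+09 * 4*pi*1e-7)) = 1.081631e-06 m
R_ac = 1.68e-8 / (1.081631e-06 * pi * 1.7623e-03) = 2.805 ohm/m

2.805 ohm/m


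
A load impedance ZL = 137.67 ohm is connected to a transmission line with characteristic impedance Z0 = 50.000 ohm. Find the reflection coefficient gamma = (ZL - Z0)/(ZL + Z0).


gamma = (137.67 - 50.000) / (137.67 + 50.000) = 0.4671

0.4671


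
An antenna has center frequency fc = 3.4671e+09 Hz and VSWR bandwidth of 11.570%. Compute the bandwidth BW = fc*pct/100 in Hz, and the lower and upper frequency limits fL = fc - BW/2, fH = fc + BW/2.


BW = 3.4671e+09 * 11.570/100 = 4.011435e+08 Hz
fL = 3.4671e+09 - 4.011435e+08/2 = 3.267e+09 Hz
fH = 3.4671e+09 + 4.011435e+08/2 = 3.668e+09 Hz

BW=4.011e+08 Hz, fL=3.267e+09 Hz, fH=3.668e+09 Hz


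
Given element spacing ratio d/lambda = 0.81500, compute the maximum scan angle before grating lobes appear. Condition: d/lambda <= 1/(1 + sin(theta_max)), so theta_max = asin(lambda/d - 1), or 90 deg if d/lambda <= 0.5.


lambda/d - 1 = 1/0.81500 - 1 = 0.2269939
theta_max = asin(0.2269939) = 13.12 deg

13.12 deg


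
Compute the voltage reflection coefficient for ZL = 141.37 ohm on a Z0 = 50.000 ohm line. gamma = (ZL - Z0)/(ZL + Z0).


gamma = (141.37 - 50.000) / (141.37 + 50.000) = 0.4775

0.4775


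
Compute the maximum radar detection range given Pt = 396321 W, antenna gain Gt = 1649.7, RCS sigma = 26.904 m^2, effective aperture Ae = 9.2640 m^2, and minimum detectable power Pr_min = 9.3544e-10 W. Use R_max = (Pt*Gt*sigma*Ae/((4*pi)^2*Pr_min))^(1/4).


R^4 = 396321*1649.7*26.904*9.2640 / ((4*pi)^2 * 9.3544e-10) = 1.103143e+18
R_max = 1.103143e+18^0.25 = 32408 m

32408 m


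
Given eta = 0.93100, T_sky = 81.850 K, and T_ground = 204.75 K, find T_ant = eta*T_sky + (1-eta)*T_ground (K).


T_ant = 0.93100 * 81.850 + (1 - 0.93100) * 204.75 = 90.33 K

90.33 K


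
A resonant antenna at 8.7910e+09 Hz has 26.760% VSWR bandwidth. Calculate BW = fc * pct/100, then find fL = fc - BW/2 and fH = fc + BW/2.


BW = 8.7910e+09 * 26.760/100 = 2.352472e+09 Hz
fL = 8.7910e+09 - 2.352472e+09/2 = 7.615e+09 Hz
fH = 8.7910e+09 + 2.352472e+09/2 = 9.967e+09 Hz

BW=2.352e+09 Hz, fL=7.615e+09 Hz, fH=9.967e+09 Hz


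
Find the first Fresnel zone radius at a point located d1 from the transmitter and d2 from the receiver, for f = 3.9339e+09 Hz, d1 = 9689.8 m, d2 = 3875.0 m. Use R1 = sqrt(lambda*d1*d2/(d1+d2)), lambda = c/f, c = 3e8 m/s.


lambda = c / f = 3.0000e+08 / 3.9339e+09 = 0.07626020 m
R1 = sqrt(0.07626020 * 9689.8 * 3875.0 / (9689.8 + 3875.0)) = 14.53 m

14.53 m


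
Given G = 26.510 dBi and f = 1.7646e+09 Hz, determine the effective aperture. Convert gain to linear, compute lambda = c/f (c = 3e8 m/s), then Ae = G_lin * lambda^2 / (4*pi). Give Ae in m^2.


lambda = c / f = 3.0000e+08 / 1.7646e+09 = 0.1700102 m
G_linear = 10^(26.510/10) = 447.7133
Ae = G_linear * lambda^2 / (4*pi) = 447.7133 * 0.1700102^2 / (4*pi) = 1.030 m^2

1.030 m^2


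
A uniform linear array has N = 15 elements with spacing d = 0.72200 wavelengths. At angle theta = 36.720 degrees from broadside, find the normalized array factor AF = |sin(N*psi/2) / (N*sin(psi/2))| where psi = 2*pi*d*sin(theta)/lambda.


psi = 2*pi*0.72200*sin(36.720 deg) = 2.712372 rad
AF = |sin(15*2.712372/2) / (15*sin(2.712372/2))| = 0.06803

0.06803


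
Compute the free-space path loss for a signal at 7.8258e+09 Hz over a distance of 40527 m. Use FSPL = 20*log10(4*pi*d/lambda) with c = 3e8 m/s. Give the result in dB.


lambda = c / f = 3.0000e+08 / 7.8258e+09 = 0.03833474 m
FSPL = 20 * log10(4*pi*40527/0.03833474) = 142.5 dB

142.5 dB


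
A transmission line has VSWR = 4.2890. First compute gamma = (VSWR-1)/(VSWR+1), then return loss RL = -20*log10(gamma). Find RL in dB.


gamma = (4.2890 - 1) / (4.2890 + 1) = 0.6218567
RL = -20 * log10(0.6218567) = 4.126 dB

4.126 dB


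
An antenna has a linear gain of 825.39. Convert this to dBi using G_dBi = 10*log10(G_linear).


G_dBi = 10 * log10(825.39) = 29.17 dBi

29.17 dBi


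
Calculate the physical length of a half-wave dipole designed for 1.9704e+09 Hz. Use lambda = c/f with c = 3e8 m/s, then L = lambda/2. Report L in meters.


lambda = c / f = 3.0000e+08 / 1.9704e+09 = 0.1522533 m
L = lambda / 2 = 0.1522533 / 2 = 0.07613 m

0.07613 m


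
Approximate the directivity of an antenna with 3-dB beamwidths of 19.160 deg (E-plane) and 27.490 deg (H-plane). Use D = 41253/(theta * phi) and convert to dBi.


D_linear = 41253 / (19.160 * 27.490) = 78.32227
D_dBi = 10 * log10(78.32227) = 18.94 dBi

18.94 dBi


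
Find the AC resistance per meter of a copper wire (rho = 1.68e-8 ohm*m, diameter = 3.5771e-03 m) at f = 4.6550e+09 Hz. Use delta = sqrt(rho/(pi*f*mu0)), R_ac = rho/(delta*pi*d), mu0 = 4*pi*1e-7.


delta = sqrt(1.68e-8 / (pi * 4.6550e+09 * 4*pi*1e-7)) = 9.561256e-07 m
R_ac = 1.68e-8 / (9.561256e-07 * pi * 3.5771e-03) = 1.564 ohm/m

1.564 ohm/m


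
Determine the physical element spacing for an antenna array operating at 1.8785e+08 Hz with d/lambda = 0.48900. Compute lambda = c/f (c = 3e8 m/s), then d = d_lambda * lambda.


lambda = c / f = 3.0000e+08 / 1.8785e+08 = 1.597019 m
d = 0.48900 * 1.597019 = 0.7809 m

0.7809 m


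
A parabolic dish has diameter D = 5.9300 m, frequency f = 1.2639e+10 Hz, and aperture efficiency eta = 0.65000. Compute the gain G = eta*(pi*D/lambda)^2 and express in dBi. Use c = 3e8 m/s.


lambda = c / f = 3.0000e+08 / 1.2639e+10 = 0.02373606 m
G_linear = 0.65000 * (pi * 5.9300 / 0.02373606)^2 = 400410.3
G_dBi = 10 * log10(400410.3) = 56.03 dBi

56.03 dBi


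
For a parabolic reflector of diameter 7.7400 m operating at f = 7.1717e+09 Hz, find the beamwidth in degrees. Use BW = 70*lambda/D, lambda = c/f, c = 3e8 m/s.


lambda = c / f = 3.0000e+08 / 7.1717e+09 = 0.04183109 m
BW = 70 * 0.04183109 / 7.7400 = 0.3783 deg

0.3783 deg


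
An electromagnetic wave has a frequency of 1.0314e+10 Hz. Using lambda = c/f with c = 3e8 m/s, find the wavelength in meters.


lambda = c / f = 3.0000e+08 / 1.0314e+10 = 0.02909 m

0.02909 m


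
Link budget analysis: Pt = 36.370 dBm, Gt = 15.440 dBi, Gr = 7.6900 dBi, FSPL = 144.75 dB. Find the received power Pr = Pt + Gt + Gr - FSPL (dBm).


Pr = 36.370 + 15.440 + 7.6900 - 144.75 = -85.25 dBm

-85.25 dBm


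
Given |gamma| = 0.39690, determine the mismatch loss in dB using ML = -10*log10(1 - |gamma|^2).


ML = -10 * log10(1 - 0.39690^2) = -10 * log10(0.84247039) = 0.7445 dB

0.7445 dB


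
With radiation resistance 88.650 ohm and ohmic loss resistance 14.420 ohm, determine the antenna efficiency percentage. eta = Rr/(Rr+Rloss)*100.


eta = 88.650 / (88.650 + 14.420) * 100 = 86.01%

86.01%


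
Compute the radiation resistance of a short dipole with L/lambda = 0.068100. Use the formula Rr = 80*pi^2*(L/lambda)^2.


Rr = 80 * pi^2 * (0.068100)^2 = 80 * 9.869604 * 4.637610e-03 = 3.662 ohm

3.662 ohm


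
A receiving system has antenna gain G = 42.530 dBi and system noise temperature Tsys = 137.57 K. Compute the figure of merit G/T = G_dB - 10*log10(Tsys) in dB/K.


G/T = 42.530 - 10*log10(137.57) = 42.530 - 21.38524 = 21.14 dB/K

21.14 dB/K


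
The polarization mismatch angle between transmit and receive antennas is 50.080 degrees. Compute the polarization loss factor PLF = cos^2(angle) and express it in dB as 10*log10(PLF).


PLF_linear = cos^2(50.080 deg) = 0.4118012
PLF_dB = 10 * log10(0.4118012) = -3.853 dB

-3.853 dB


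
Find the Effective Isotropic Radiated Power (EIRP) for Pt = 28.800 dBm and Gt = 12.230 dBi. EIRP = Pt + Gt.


EIRP = Pt + Gt = 28.800 + 12.230 = 41.03 dBm

41.03 dBm


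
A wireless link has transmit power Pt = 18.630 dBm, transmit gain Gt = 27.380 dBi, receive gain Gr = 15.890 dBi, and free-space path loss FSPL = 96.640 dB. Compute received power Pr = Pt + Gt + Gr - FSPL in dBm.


Pr = 18.630 + 27.380 + 15.890 - 96.640 = -34.74 dBm

-34.74 dBm


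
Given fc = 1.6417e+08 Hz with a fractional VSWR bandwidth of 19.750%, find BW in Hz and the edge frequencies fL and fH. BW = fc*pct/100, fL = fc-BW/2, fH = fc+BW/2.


BW = 1.6417e+08 * 19.750/100 = 3.242358e+07 Hz
fL = 1.6417e+08 - 3.242358e+07/2 = 1.480e+08 Hz
fH = 1.6417e+08 + 3.242358e+07/2 = 1.804e+08 Hz

BW=3.242e+07 Hz, fL=1.480e+08 Hz, fH=1.804e+08 Hz


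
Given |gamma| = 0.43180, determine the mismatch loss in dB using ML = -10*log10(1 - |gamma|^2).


ML = -10 * log10(1 - 0.43180^2) = -10 * log10(0.81354876) = 0.8962 dB

0.8962 dB


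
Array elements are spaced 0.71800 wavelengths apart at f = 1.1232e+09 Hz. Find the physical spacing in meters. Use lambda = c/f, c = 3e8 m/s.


lambda = c / f = 3.0000e+08 / 1.1232e+09 = 0.2670940 m
d = 0.71800 * 0.2670940 = 0.1918 m

0.1918 m


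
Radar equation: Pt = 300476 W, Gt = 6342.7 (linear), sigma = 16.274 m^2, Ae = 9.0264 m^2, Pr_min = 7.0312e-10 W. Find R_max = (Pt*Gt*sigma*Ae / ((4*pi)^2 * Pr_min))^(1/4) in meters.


R^4 = 300476*6342.7*16.274*9.0264 / ((4*pi)^2 * 7.0312e-10) = 2.521411e+18
R_max = 2.521411e+18^0.25 = 39848 m

39848 m


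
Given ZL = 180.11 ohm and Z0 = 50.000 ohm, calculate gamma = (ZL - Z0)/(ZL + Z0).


gamma = (180.11 - 50.000) / (180.11 + 50.000) = 0.5654

0.5654


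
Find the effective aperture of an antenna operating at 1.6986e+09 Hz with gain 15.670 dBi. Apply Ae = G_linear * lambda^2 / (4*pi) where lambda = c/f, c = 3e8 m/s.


lambda = c / f = 3.0000e+08 / 1.6986e+09 = 0.1766160 m
G_linear = 10^(15.670/10) = 36.89776
Ae = G_linear * lambda^2 / (4*pi) = 36.89776 * 0.1766160^2 / (4*pi) = 0.09159 m^2

0.09159 m^2


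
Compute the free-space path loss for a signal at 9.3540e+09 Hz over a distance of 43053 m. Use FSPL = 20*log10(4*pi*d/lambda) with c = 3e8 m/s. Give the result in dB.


lambda = c / f = 3.0000e+08 / 9.3540e+09 = 0.03207184 m
FSPL = 20 * log10(4*pi*43053/0.03207184) = 144.5 dB

144.5 dB


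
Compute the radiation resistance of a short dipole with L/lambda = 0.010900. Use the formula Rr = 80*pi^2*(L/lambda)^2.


Rr = 80 * pi^2 * (0.010900)^2 = 80 * 9.869604 * 1.188100e-04 = 0.09381 ohm

0.09381 ohm


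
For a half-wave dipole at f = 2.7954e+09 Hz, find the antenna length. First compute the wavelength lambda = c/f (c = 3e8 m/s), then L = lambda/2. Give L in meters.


lambda = c / f = 3.0000e+08 / 2.7954e+09 = 0.1073192 m
L = lambda / 2 = 0.1073192 / 2 = 0.05366 m

0.05366 m


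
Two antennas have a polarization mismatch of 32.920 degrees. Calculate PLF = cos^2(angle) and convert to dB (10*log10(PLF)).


PLF_linear = cos^2(32.920 deg) = 0.7046431
PLF_dB = 10 * log10(0.7046431) = -1.520 dB

-1.520 dB


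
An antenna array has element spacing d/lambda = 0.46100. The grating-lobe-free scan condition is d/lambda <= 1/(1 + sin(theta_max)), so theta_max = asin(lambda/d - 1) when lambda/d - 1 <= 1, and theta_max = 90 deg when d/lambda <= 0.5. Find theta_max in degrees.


lambda/d - 1 = 1/0.46100 - 1 = 1.169197 >= 1
d/lambda <= 0.5, so the array can scan to endfire without grating lobes: theta_max = 90 deg

90 deg


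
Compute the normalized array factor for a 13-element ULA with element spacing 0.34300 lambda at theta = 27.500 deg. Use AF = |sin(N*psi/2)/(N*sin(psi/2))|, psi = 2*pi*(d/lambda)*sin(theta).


psi = 2*pi*0.34300*sin(27.500 deg) = 0.9951295 rad
AF = |sin(13*0.9951295/2) / (13*sin(0.9951295/2))| = 0.02967

0.02967


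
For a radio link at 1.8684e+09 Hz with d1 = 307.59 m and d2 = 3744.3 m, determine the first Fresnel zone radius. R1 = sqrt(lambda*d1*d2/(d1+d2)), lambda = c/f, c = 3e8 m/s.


lambda = c / f = 3.0000e+08 / 1.8684e+09 = 0.1605652 m
R1 = sqrt(0.1605652 * 307.59 * 3744.3 / (307.59 + 3744.3)) = 6.756 m

6.756 m


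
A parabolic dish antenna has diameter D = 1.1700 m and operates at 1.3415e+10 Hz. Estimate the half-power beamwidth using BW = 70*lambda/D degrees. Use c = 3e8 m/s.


lambda = c / f = 3.0000e+08 / 1.3415e+10 = 0.02236303 m
BW = 70 * 0.02236303 / 1.1700 = 1.338 deg

1.338 deg


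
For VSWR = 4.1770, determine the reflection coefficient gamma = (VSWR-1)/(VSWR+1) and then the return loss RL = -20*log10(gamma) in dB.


gamma = (4.1770 - 1) / (4.1770 + 1) = 0.6136759
RL = -20 * log10(0.6136759) = 4.241 dB

4.241 dB


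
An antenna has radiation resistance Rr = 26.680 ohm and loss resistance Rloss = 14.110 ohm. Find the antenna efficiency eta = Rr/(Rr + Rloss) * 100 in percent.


eta = 26.680 / (26.680 + 14.110) * 100 = 65.41%

65.41%


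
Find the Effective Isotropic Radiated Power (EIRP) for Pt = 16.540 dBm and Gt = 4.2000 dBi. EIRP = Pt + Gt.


EIRP = Pt + Gt = 16.540 + 4.2000 = 20.74 dBm

20.74 dBm


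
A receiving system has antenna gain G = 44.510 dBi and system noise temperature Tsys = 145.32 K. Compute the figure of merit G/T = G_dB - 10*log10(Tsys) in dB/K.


G/T = 44.510 - 10*log10(145.32) = 44.510 - 21.62325 = 22.89 dB/K

22.89 dB/K


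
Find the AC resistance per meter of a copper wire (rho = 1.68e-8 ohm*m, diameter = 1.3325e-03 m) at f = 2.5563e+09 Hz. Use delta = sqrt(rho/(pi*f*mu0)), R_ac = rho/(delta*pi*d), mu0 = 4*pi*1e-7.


delta = sqrt(1.68e-8 / (pi * 2.5563e+09 * 4*pi*1e-7)) = 1.290235e-06 m
R_ac = 1.68e-8 / (1.290235e-06 * pi * 1.3325e-03) = 3.110 ohm/m

3.110 ohm/m


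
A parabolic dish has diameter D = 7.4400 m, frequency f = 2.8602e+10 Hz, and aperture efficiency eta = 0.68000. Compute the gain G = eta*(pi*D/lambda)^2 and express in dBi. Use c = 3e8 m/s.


lambda = c / f = 3.0000e+08 / 2.8602e+10 = 0.01048878 m
G_linear = 0.68000 * (pi * 7.4400 / 0.01048878)^2 = 3.376794e+06
G_dBi = 10 * log10(3.376794e+06) = 65.29 dBi

65.29 dBi


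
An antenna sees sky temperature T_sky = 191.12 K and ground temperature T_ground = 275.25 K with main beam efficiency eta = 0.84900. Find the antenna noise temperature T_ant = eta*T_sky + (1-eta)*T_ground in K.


T_ant = 0.84900 * 191.12 + (1 - 0.84900) * 275.25 = 203.8 K

203.8 K


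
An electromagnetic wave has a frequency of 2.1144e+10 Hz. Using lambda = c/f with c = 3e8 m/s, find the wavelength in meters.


lambda = c / f = 3.0000e+08 / 2.1144e+10 = 0.01419 m

0.01419 m


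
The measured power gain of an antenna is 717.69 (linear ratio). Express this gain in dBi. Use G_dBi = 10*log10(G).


G_dBi = 10 * log10(717.69) = 28.56 dBi

28.56 dBi


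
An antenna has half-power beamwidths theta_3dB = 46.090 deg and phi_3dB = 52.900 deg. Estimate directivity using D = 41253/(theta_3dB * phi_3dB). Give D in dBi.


D_linear = 41253 / (46.090 * 52.900) = 16.91972
D_dBi = 10 * log10(16.91972) = 12.28 dBi

12.28 dBi


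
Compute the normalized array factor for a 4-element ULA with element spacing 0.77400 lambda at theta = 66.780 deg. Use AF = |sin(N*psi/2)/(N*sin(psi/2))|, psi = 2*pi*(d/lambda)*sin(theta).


psi = 2*pi*0.77400*sin(66.780 deg) = 4.469257 rad
AF = |sin(4*4.469257/2) / (4*sin(4.469257/2))| = 0.1483

0.1483


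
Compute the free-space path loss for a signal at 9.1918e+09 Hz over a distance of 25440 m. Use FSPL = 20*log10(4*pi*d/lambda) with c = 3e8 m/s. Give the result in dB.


lambda = c / f = 3.0000e+08 / 9.1918e+09 = 0.03263779 m
FSPL = 20 * log10(4*pi*25440/0.03263779) = 139.8 dB

139.8 dB


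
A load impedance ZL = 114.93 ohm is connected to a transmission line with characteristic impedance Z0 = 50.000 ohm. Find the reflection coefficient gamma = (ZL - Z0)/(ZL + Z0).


gamma = (114.93 - 50.000) / (114.93 + 50.000) = 0.3937

0.3937


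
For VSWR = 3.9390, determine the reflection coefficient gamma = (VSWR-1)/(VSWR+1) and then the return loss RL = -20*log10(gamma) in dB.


gamma = (3.9390 - 1) / (3.9390 + 1) = 0.5950597
RL = -20 * log10(0.5950597) = 4.509 dB

4.509 dB


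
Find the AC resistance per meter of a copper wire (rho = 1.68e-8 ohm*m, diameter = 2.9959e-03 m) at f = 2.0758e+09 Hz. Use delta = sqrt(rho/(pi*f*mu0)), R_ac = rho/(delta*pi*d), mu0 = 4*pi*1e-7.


delta = sqrt(1.68e-8 / (pi * 2.0758e+09 * 4*pi*1e-7)) = 1.431799e-06 m
R_ac = 1.68e-8 / (1.431799e-06 * pi * 2.9959e-03) = 1.247 ohm/m

1.247 ohm/m


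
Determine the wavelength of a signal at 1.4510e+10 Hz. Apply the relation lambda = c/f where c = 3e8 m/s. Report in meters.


lambda = c / f = 3.0000e+08 / 1.4510e+10 = 0.02068 m

0.02068 m


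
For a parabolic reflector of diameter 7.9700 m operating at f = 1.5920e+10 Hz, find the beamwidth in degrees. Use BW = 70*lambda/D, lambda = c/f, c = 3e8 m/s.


lambda = c / f = 3.0000e+08 / 1.5920e+10 = 0.01884422 m
BW = 70 * 0.01884422 / 7.9700 = 0.1655 deg

0.1655 deg


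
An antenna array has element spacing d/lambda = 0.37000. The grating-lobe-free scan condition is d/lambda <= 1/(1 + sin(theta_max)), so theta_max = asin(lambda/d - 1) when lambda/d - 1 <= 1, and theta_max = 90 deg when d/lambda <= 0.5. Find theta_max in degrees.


lambda/d - 1 = 1/0.37000 - 1 = 1.702703 >= 1
d/lambda <= 0.5, so the array can scan to endfire without grating lobes: theta_max = 90 deg

90 deg


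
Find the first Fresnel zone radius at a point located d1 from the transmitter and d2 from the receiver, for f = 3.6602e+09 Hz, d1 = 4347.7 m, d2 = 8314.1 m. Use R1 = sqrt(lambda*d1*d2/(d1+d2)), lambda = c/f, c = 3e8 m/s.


lambda = c / f = 3.0000e+08 / 3.6602e+09 = 0.08196273 m
R1 = sqrt(0.08196273 * 4347.7 * 8314.1 / (4347.7 + 8314.1)) = 15.30 m

15.30 m


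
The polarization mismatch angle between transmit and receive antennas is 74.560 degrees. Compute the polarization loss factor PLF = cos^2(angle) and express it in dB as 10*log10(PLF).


PLF_linear = cos^2(74.560 deg) = 0.07087794
PLF_dB = 10 * log10(0.07087794) = -11.49 dB

-11.49 dB


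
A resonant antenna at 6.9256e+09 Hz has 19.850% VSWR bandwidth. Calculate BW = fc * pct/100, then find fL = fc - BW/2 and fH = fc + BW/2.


BW = 6.9256e+09 * 19.850/100 = 1.374732e+09 Hz
fL = 6.9256e+09 - 1.374732e+09/2 = 6.238e+09 Hz
fH = 6.9256e+09 + 1.374732e+09/2 = 7.613e+09 Hz

BW=1.375e+09 Hz, fL=6.238e+09 Hz, fH=7.613e+09 Hz


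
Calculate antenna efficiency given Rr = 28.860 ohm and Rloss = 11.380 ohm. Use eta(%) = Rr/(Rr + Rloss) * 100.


eta = 28.860 / (28.860 + 11.380) * 100 = 71.72%

71.72%


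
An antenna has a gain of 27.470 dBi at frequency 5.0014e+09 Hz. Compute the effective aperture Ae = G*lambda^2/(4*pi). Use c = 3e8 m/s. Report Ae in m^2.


lambda = c / f = 3.0000e+08 / 5.0014e+09 = 0.05998320 m
G_linear = 10^(27.470/10) = 558.4702
Ae = G_linear * lambda^2 / (4*pi) = 558.4702 * 0.05998320^2 / (4*pi) = 0.1599 m^2

0.1599 m^2


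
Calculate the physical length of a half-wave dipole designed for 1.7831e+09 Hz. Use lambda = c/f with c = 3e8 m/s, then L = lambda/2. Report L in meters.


lambda = c / f = 3.0000e+08 / 1.7831e+09 = 0.1682463 m
L = lambda / 2 = 0.1682463 / 2 = 0.08412 m

0.08412 m


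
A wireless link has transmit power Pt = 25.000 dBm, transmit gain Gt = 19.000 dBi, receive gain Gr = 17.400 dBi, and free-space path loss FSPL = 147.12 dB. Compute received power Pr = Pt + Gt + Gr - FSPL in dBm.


Pr = 25.000 + 19.000 + 17.400 - 147.12 = -85.72 dBm

-85.72 dBm


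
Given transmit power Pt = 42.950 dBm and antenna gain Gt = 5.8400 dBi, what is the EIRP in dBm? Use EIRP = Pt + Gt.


EIRP = Pt + Gt = 42.950 + 5.8400 = 48.79 dBm

48.79 dBm


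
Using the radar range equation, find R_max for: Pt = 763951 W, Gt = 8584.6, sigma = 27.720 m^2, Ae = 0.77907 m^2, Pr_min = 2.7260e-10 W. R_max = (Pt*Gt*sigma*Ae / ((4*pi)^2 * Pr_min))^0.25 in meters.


R^4 = 763951*8584.6*27.720*0.77907 / ((4*pi)^2 * 2.7260e-10) = 3.290105e+18
R_max = 3.290105e+18^0.25 = 42589 m

42589 m


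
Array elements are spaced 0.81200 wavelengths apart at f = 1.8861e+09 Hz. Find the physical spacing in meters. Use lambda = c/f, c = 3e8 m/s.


lambda = c / f = 3.0000e+08 / 1.8861e+09 = 0.1590584 m
d = 0.81200 * 0.1590584 = 0.1292 m

0.1292 m


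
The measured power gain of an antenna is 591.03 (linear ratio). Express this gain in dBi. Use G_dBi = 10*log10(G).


G_dBi = 10 * log10(591.03) = 27.72 dBi

27.72 dBi


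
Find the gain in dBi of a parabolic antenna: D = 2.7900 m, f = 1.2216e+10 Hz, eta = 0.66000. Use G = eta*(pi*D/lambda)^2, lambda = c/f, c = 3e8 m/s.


lambda = c / f = 3.0000e+08 / 1.2216e+10 = 0.02455796 m
G_linear = 0.66000 * (pi * 2.7900 / 0.02455796)^2 = 84075.12
G_dBi = 10 * log10(84075.12) = 49.25 dBi

49.25 dBi


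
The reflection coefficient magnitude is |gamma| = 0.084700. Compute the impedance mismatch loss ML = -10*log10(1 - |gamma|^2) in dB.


ML = -10 * log10(1 - 0.084700^2) = -10 * log10(0.99282591) = 0.03127 dB

0.03127 dB


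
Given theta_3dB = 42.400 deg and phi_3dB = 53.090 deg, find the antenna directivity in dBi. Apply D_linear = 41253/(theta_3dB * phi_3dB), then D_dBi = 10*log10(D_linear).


D_linear = 41253 / (42.400 * 53.090) = 18.32639
D_dBi = 10 * log10(18.32639) = 12.63 dBi

12.63 dBi


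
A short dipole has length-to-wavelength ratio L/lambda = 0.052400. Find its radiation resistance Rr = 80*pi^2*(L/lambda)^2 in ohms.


Rr = 80 * pi^2 * (0.052400)^2 = 80 * 9.869604 * 2.745760e-03 = 2.168 ohm

2.168 ohm


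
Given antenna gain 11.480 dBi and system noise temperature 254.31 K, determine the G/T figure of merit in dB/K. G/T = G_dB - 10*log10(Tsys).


G/T = 11.480 - 10*log10(254.31) = 11.480 - 24.05363 = -12.57 dB/K

-12.57 dB/K


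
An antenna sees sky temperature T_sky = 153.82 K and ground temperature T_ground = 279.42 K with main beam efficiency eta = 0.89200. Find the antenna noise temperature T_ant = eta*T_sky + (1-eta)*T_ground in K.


T_ant = 0.89200 * 153.82 + (1 - 0.89200) * 279.42 = 167.4 K

167.4 K


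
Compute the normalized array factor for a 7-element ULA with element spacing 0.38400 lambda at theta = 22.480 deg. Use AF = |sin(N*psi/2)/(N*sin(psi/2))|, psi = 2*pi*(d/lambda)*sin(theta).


psi = 2*pi*0.38400*sin(22.480 deg) = 0.9225387 rad
AF = |sin(7*0.9225387/2) / (7*sin(0.9225387/2))| = 0.02798

0.02798


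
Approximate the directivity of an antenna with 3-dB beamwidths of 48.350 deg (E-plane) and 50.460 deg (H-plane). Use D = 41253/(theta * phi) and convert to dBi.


D_linear = 41253 / (48.350 * 50.460) = 16.90876
D_dBi = 10 * log10(16.90876) = 12.28 dBi

12.28 dBi


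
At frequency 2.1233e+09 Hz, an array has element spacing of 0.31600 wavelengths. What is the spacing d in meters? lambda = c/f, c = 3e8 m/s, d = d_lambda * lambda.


lambda = c / f = 3.0000e+08 / 2.1233e+09 = 0.1412895 m
d = 0.31600 * 0.1412895 = 0.04465 m

0.04465 m


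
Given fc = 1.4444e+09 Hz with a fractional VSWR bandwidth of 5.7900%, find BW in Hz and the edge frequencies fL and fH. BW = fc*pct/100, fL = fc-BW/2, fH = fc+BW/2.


BW = 1.4444e+09 * 5.7900/100 = 8.363076e+07 Hz
fL = 1.4444e+09 - 8.363076e+07/2 = 1.403e+09 Hz
fH = 1.4444e+09 + 8.363076e+07/2 = 1.486e+09 Hz

BW=8.363e+07 Hz, fL=1.403e+09 Hz, fH=1.486e+09 Hz


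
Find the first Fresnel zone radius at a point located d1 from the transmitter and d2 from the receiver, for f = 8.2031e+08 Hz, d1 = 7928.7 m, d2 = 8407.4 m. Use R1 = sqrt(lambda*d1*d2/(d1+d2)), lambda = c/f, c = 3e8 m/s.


lambda = c / f = 3.0000e+08 / 8.2031e+08 = 0.3657154 m
R1 = sqrt(0.3657154 * 7928.7 * 8407.4 / (7928.7 + 8407.4)) = 38.63 m

38.63 m


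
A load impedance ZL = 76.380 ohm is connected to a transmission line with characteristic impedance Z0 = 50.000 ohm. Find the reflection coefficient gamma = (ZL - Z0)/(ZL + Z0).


gamma = (76.380 - 50.000) / (76.380 + 50.000) = 0.2087

0.2087


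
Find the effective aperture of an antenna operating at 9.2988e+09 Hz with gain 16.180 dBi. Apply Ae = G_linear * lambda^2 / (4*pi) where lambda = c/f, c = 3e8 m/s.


lambda = c / f = 3.0000e+08 / 9.2988e+09 = 0.03226223 m
G_linear = 10^(16.180/10) = 41.49540
Ae = G_linear * lambda^2 / (4*pi) = 41.49540 * 0.03226223^2 / (4*pi) = 3.437e-03 m^2

3.437e-03 m^2


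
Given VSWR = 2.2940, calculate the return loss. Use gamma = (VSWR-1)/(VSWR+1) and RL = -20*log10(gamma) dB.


gamma = (2.2940 - 1) / (2.2940 + 1) = 0.3928355
RL = -20 * log10(0.3928355) = 8.116 dB

8.116 dB


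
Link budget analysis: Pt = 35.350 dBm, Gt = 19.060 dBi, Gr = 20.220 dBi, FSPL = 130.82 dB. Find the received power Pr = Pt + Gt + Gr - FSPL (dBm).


Pr = 35.350 + 19.060 + 20.220 - 130.82 = -56.19 dBm

-56.19 dBm


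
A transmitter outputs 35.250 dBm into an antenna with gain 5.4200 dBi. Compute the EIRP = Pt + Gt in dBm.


EIRP = Pt + Gt = 35.250 + 5.4200 = 40.67 dBm

40.67 dBm


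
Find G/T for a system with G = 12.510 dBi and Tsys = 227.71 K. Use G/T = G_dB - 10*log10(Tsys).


G/T = 12.510 - 10*log10(227.71) = 12.510 - 23.57382 = -11.06 dB/K

-11.06 dB/K


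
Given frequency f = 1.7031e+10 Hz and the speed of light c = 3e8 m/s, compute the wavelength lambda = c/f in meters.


lambda = c / f = 3.0000e+08 / 1.7031e+10 = 0.01761 m

0.01761 m


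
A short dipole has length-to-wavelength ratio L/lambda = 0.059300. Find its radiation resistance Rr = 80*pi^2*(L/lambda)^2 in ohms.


Rr = 80 * pi^2 * (0.059300)^2 = 80 * 9.869604 * 3.516490e-03 = 2.777 ohm

2.777 ohm


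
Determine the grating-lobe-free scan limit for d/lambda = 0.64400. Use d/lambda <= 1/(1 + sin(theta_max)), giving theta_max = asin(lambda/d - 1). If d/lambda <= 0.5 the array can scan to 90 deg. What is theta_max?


lambda/d - 1 = 1/0.64400 - 1 = 0.5527950
theta_max = asin(0.5527950) = 33.56 deg

33.56 deg


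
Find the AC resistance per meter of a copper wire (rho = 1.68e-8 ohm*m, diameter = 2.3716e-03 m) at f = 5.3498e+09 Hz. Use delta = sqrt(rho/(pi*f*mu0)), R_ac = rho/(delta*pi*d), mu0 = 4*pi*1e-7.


delta = sqrt(1.68e-8 / (pi * 5.3498e+09 * 4*pi*1e-7)) = 8.918791e-07 m
R_ac = 1.68e-8 / (8.918791e-07 * pi * 2.3716e-03) = 2.528 ohm/m

2.528 ohm/m


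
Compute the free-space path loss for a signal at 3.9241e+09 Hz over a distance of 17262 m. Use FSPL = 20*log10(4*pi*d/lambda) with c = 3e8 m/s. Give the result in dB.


lambda = c / f = 3.0000e+08 / 3.9241e+09 = 0.07645065 m
FSPL = 20 * log10(4*pi*17262/0.07645065) = 129.1 dB

129.1 dB


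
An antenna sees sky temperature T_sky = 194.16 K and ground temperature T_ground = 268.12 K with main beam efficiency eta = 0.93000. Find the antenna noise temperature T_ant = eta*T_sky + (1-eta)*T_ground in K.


T_ant = 0.93000 * 194.16 + (1 - 0.93000) * 268.12 = 199.3 K

199.3 K


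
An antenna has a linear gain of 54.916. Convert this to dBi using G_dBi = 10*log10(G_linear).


G_dBi = 10 * log10(54.916) = 17.40 dBi

17.40 dBi


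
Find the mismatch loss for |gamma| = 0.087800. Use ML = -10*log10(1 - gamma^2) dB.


ML = -10 * log10(1 - 0.087800^2) = -10 * log10(0.99229116) = 0.03361 dB

0.03361 dB


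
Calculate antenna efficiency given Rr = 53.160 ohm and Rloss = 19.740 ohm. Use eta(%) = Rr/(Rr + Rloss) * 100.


eta = 53.160 / (53.160 + 19.740) * 100 = 72.92%

72.92%


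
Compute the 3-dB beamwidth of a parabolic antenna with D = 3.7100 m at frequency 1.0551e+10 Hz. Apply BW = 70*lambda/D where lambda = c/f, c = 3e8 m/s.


lambda = c / f = 3.0000e+08 / 1.0551e+10 = 0.02843332 m
BW = 70 * 0.02843332 / 3.7100 = 0.5365 deg

0.5365 deg


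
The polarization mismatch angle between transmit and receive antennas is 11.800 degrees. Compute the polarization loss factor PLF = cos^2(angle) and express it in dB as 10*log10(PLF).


PLF_linear = cos^2(11.800 deg) = 0.9581814
PLF_dB = 10 * log10(0.9581814) = -0.1855 dB

-0.1855 dB
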